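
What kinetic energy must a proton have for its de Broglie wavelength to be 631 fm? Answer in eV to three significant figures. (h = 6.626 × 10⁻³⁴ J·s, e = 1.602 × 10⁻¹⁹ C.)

p = h/λ = 6.626 × 10⁻³⁴ / 6.310 × 10⁻¹³ = 1.050 × 10⁻²¹ kg·m/s.
KE = p²/(2m) = (1.050 × 10⁻²¹)² / (2 × 1.673 × 10⁻²⁷) = 3.295 × 10⁻¹⁶ J = 2060 eV.

KE = 2060 eV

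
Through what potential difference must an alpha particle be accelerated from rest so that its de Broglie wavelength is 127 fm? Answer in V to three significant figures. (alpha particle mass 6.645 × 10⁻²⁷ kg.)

p = h/λ = 6.626 × 10⁻³⁴ / 1.270 × 10⁻¹³ = 5.217 × 10⁻²¹ kg·m/s.
KE = p²/(2m) = 2.048 × 10⁻¹⁵ J.
V = KE/2e = 2.048 × 10⁻¹⁵ / (2 × 1.602 × 10⁻¹⁹) = 6390 V.

V = 6390 V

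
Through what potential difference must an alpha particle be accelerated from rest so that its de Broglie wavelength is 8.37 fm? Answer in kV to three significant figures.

p = h/λ = 6.626 × 10⁻³⁴ / 8.370 × 10⁻¹⁵ = 7.916 × 10⁻²⁰ kg·m/s.
KE = p²/(2m) = 4.715 × 10⁻¹³ J.
V = KE/2e = 4.715 × 10⁻¹³ / (2 × 1.602 × 10⁻¹⁹) = 1470 kV.

V = 1470 kV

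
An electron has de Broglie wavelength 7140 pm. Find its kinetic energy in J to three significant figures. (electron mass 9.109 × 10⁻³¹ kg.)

KE = 4.73 × 10⁻²¹ J

p = h/λ = 6.626 × 10⁻³⁴ / 7.140 × 10⁻⁹ = 9.280 × 10⁻²⁶ kg·m/s.
KE = p²/(2m) = (9.280 × 10⁻²⁶)² / (2 × 9.109 × 10⁻³¹) = 4.727 × 10⁻²¹ J = 4.73 × 10⁻²¹ J.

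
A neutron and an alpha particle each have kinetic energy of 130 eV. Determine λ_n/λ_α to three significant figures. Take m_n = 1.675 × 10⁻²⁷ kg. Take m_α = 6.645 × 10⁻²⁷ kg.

λ_n/λ_α = 1.99

At fixed KE, p = √(2mKE) so λ = h/p ∝ 1/√m.
λ_n/λ_α = √(m_α/m_n) = √(6.645 × 10⁻²⁷/1.675 × 10⁻²⁷) = √(3.967) = 1.99.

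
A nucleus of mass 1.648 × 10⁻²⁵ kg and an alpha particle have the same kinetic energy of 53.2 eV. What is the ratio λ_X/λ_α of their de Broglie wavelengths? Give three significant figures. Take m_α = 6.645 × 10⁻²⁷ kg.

At fixed KE, p = √(2mKE) so λ = h/p ∝ 1/√m.
λ_X/λ_α = √(m_α/m_X) = √(6.645 × 10⁻²⁷/1.648 × 10⁻²⁵) = √(0.04032) = 0.201.

λ_X/λ_α = 0.201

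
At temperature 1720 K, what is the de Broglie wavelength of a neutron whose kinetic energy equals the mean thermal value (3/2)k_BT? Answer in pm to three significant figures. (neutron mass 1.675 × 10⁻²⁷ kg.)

KE = (3/2)k_BT = 1.5 × 1.381 × 10⁻²³ × 1720 = 3.563 × 10⁻²⁰ J.
p = √(2mKE) = √(2 × 1.675 × 10⁻²⁷ × 3.563 × 10⁻²⁰) = 1.093 × 10⁻²³ kg·m/s.
λ = h/p = 6.06 × 10⁻¹¹ m = 60.6 pm.

λ = 60.6 pm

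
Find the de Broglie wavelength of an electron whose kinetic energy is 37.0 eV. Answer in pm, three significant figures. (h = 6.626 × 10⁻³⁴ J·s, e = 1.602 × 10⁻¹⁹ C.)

KE = 37.0 eV = 5.927 × 10⁻¹⁸ J.
p = √(2mKE) = √(2 × 9.109 × 10⁻³¹ × 5.927 × 10⁻¹⁸) = 3.286 × 10⁻²⁴ kg·m/s.
λ = h/p = 6.626 × 10⁻³⁴ / 3.286 × 10⁻²⁴ = 2.02 × 10⁻¹⁰ m = 202 pm.

λ = 202 pm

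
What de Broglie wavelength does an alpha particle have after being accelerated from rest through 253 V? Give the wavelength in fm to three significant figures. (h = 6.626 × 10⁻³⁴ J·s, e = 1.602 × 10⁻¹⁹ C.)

KE = 2eV = 2 × 1.602 × 10⁻¹⁹ × 253.0 = 8.106 × 10⁻¹⁷ J.
p = √(2mKE) = √(2 × 6.645 × 10⁻²⁷ × 8.106 × 10⁻¹⁷) = 1.038 × 10⁻²¹ kg·m/s.
λ = h/p = 6.626 × 10⁻³⁴ / 1.038 × 10⁻²¹ = 6.38 × 10⁻¹³ m = 638 fm.

λ = 638 fm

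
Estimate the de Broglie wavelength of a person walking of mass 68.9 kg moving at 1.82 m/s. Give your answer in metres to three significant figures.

λ = 5.28 × 10⁻³⁶ m

p = mv = 68.9 × 1.82 = 1.254 × 10² kg·m/s.
λ = h/p = 6.626 × 10⁻³⁴ / 1.254 × 10² = 5.28 × 10⁻³⁶ m.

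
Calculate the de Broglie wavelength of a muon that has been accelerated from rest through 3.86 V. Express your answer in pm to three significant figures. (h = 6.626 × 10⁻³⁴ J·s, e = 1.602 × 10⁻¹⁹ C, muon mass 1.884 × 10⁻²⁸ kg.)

λ = 43.4 pm

KE = eV = 1.602 × 10⁻¹⁹ × 3.860 = 6.184 × 10⁻¹⁹ J.
p = √(2mKE) = √(2 × 1.884 × 10⁻²⁸ × 6.184 × 10⁻¹⁹) = 1.526 × 10⁻²³ kg·m/s.
λ = h/p = 6.626 × 10⁻³⁴ / 1.526 × 10⁻²³ = 4.34 × 10⁻¹¹ m = 43.4 pm.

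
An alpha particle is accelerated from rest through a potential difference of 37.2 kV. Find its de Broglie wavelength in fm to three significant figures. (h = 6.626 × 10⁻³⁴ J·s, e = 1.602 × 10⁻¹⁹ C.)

λ = 52.6 fm

KE = 2eV = 2 × 1.602 × 10⁻¹⁹ × 3.720 × 10⁴ = 1.192 × 10⁻¹⁴ J.
p = √(2mKE) = √(2 × 6.645 × 10⁻²⁷ × 1.192 × 10⁻¹⁴) = 1.259 × 10⁻²⁰ kg·m/s.
λ = h/p = 6.626 × 10⁻³⁴ / 1.259 × 10⁻²⁰ = 5.26 × 10⁻¹⁴ m = 52.6 fm.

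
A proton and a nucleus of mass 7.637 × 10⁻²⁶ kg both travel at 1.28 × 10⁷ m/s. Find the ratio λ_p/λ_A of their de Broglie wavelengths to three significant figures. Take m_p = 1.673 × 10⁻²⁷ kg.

λ_p/λ_A = 45.6

At fixed v, p = mv so λ = h/(mv) ∝ 1/m.
λ_p/λ_A = m_A/m_p = 7.637 × 10⁻²⁶/1.673 × 10⁻²⁷ = 45.6.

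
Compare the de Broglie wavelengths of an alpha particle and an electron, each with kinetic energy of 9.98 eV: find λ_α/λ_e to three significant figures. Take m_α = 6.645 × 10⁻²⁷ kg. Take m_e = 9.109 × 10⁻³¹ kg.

At fixed KE, p = √(2mKE) so λ = h/p ∝ 1/√m.
λ_α/λ_e = √(m_e/m_α) = √(9.109 × 10⁻³¹/6.645 × 10⁻²⁷) = √(1.371 × 10⁻⁴) = 0.0117.

λ_α/λ_e = 0.0117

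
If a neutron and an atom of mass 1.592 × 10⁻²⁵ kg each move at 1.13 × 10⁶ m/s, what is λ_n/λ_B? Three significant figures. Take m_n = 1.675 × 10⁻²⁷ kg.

At fixed v, p = mv so λ = h/(mv) ∝ 1/m.
λ_n/λ_B = m_B/m_n = 1.592 × 10⁻²⁵/1.675 × 10⁻²⁷ = 95.0.

λ_n/λ_B = 95.0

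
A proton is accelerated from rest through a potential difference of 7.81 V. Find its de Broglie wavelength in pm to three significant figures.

λ = 10.2 pm

KE = eV = 1.602 × 10⁻¹⁹ × 7.810 = 1.251 × 10⁻¹⁸ J.
p = √(2mKE) = √(2 × 1.673 × 10⁻²⁷ × 1.251 × 10⁻¹⁸) = 6.470 × 10⁻²³ kg·m/s.
λ = h/p = 6.626 × 10⁻³⁴ / 6.470 × 10⁻²³ = 1.02 × 10⁻¹¹ m = 10.2 pm.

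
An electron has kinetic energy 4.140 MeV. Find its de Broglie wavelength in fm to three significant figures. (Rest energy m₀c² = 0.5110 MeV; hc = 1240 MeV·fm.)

Total energy E = KE + m₀c² = 4.140 + 0.5110 = 4.6510 MeV.
(pc)² = E² − (m₀c²)² = (4.6510)² − (0.5110)² = 21.37 MeV², so pc = 4.623 MeV.
λ = hc/(pc) = 1240 MeV·fm / 4.623 MeV = 268 fm.

λ = 268 fm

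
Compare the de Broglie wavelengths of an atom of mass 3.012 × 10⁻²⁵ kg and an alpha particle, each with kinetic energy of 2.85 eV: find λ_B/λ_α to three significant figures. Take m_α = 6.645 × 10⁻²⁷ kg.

At fixed KE, p = √(2mKE) so λ = h/p ∝ 1/√m.
λ_B/λ_α = √(m_α/m_B) = √(6.645 × 10⁻²⁷/3.012 × 10⁻²⁵) = √(0.02206) = 0.149.

λ_B/λ_α = 0.149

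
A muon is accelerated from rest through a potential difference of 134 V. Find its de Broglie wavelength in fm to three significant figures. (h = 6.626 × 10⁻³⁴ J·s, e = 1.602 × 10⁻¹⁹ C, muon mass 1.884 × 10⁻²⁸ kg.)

KE = eV = 1.602 × 10⁻¹⁹ × 134.0 = 2.147 × 10⁻¹⁷ J.
p = √(2mKE) = √(2 × 1.884 × 10⁻²⁸ × 2.147 × 10⁻¹⁷) = 8.994 × 10⁻²³ kg·m/s.
λ = h/p = 6.626 × 10⁻³⁴ / 8.994 × 10⁻²³ = 7.37 × 10⁻¹² m = 7370 fm.

λ = 7370 fm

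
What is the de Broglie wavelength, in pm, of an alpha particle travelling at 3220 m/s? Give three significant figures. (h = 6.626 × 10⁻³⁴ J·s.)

λ = 31.0 pm

p = mv = 6.645 × 10⁻²⁷ × 3220 = 2.140 × 10⁻²³ kg·m/s.
λ = h/p = 6.626 × 10⁻³⁴ / 2.140 × 10⁻²³ = 3.10 × 10⁻¹¹ m = 31.0 pm.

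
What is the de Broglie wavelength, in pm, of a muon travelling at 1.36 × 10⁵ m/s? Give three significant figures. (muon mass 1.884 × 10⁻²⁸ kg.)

p = mv = 1.884 × 10⁻²⁸ × 1.36 × 10⁵ = 2.562 × 10⁻²³ kg·m/s.
λ = h/p = 6.626 × 10⁻³⁴ / 2.562 × 10⁻²³ = 2.59 × 10⁻¹¹ m = 25.9 pm.

λ = 25.9 pm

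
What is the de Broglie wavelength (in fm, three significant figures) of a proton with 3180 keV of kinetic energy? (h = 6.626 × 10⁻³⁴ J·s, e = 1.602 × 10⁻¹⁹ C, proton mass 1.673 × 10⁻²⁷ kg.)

KE = 3180 keV = 5.094 × 10⁻¹³ J.
p = √(2mKE) = √(2 × 1.673 × 10⁻²⁷ × 5.094 × 10⁻¹³) = 4.129 × 10⁻²⁰ kg·m/s.
λ = h/p = 6.626 × 10⁻³⁴ / 4.129 × 10⁻²⁰ = 1.60 × 10⁻¹⁴ m = 16.0 fm.

λ = 16.0 fm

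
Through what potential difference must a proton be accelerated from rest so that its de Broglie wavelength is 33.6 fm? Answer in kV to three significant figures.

p = h/λ = 6.626 × 10⁻³⁴ / 3.360 × 10⁻¹⁴ = 1.972 × 10⁻²⁰ kg·m/s.
KE = p²/(2m) = 1.162 × 10⁻¹³ J.
V = KE/e = 1.162 × 10⁻¹³ / (1.602 × 10⁻¹⁹) = 725 kV.

V = 725 kV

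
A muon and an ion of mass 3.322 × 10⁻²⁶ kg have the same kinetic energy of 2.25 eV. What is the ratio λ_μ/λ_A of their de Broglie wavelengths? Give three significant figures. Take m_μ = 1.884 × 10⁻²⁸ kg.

At fixed KE, p = √(2mKE) so λ = h/p ∝ 1/√m.
λ_μ/λ_A = √(m_A/m_μ) = √(3.322 × 10⁻²⁶/1.884 × 10⁻²⁸) = √(176.3) = 13.3.

λ_μ/λ_A = 13.3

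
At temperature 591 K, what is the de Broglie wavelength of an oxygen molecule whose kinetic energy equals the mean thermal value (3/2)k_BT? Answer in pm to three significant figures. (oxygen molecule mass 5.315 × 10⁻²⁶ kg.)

KE = (3/2)k_BT = 1.5 × 1.381 × 10⁻²³ × 591 = 1.224 × 10⁻²⁰ J.
p = √(2mKE) = √(2 × 5.315 × 10⁻²⁶ × 1.224 × 10⁻²⁰) = 3.607 × 10⁻²³ kg·m/s.
λ = h/p = 1.84 × 10⁻¹¹ m = 18.4 pm.

λ = 18.4 pm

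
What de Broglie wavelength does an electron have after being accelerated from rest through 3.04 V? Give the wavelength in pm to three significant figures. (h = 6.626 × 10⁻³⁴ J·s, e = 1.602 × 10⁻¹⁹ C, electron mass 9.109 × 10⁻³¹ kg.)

λ = 703 pm

KE = eV = 1.602 × 10⁻¹⁹ × 3.040 = 4.870 × 10⁻¹⁹ J.
p = √(2mKE) = √(2 × 9.109 × 10⁻³¹ × 4.870 × 10⁻¹⁹) = 9.419 × 10⁻²⁵ kg·m/s.
λ = h/p = 6.626 × 10⁻³⁴ / 9.419 × 10⁻²⁵ = 7.03 × 10⁻¹⁰ m = 703 pm.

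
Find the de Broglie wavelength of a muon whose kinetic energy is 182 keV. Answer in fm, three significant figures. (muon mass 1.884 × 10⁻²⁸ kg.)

KE = 182 keV = 2.916 × 10⁻¹⁴ J.
p = √(2mKE) = √(2 × 1.884 × 10⁻²⁸ × 2.916 × 10⁻¹⁴) = 3.315 × 10⁻²¹ kg·m/s.
λ = h/p = 6.626 × 10⁻³⁴ / 3.315 × 10⁻²¹ = 2.00 × 10⁻¹³ m = 200 fm.

λ = 200 fm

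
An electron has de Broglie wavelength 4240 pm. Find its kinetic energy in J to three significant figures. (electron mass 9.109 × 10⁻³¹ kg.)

KE = 1.34 × 10⁻²⁰ J

p = h/λ = 6.626 × 10⁻³⁴ / 4.240 × 10⁻⁹ = 1.563 × 10⁻²⁵ kg·m/s.
KE = p²/(2m) = (1.563 × 10⁻²⁵)² / (2 × 9.109 × 10⁻³¹) = 1.341 × 10⁻²⁰ J = 1.34 × 10⁻²⁰ J.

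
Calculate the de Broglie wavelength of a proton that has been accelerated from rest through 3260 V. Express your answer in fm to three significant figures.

KE = eV = 1.602 × 10⁻¹⁹ × 3260 = 5.223 × 10⁻¹⁶ J.
p = √(2mKE) = √(2 × 1.673 × 10⁻²⁷ × 5.223 × 10⁻¹⁶) = 1.322 × 10⁻²¹ kg·m/s.
λ = h/p = 6.626 × 10⁻³⁴ / 1.322 × 10⁻²¹ = 5.01 × 10⁻¹³ m = 501 fm.

λ = 501 fm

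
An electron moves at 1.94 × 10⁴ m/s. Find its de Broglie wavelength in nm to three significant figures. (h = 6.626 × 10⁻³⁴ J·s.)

λ = 37.5 nm

p = mv = 9.109 × 10⁻³¹ × 1.94 × 10⁴ = 1.767 × 10⁻²⁶ kg·m/s.
λ = h/p = 6.626 × 10⁻³⁴ / 1.767 × 10⁻²⁶ = 3.75 × 10⁻⁸ m = 37.5 nm.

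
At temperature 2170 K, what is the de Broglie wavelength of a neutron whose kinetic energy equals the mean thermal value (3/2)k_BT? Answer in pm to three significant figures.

KE = (3/2)k_BT = 1.5 × 1.381 × 10⁻²³ × 2170 = 4.495 × 10⁻²⁰ J.
p = √(2mKE) = √(2 × 1.675 × 10⁻²⁷ × 4.495 × 10⁻²⁰) = 1.227 × 10⁻²³ kg·m/s.
λ = h/p = 5.40 × 10⁻¹¹ m = 54.0 pm.

λ = 54.0 pm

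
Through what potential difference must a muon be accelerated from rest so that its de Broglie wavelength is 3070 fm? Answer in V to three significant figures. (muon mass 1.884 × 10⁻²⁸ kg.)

V = 772 V

p = h/λ = 6.626 × 10⁻³⁴ / 3.070 × 10⁻¹² = 2.158 × 10⁻²² kg·m/s.
KE = p²/(2m) = 1.236 × 10⁻¹⁶ J.
V = KE/e = 1.236 × 10⁻¹⁶ / (1.602 × 10⁻¹⁹) = 772 V.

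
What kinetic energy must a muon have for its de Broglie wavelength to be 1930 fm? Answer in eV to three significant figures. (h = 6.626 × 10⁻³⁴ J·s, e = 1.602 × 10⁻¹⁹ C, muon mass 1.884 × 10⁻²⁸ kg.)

KE = 1950 eV

p = h/λ = 6.626 × 10⁻³⁴ / 1.930 × 10⁻¹² = 3.433 × 10⁻²² kg·m/s.
KE = p²/(2m) = (3.433 × 10⁻²²)² / (2 × 1.884 × 10⁻²⁸) = 3.128 × 10⁻¹⁶ J = 1950 eV.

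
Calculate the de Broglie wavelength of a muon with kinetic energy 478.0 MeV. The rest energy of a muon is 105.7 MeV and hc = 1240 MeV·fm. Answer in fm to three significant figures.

λ = 2.16 fm

Total energy E = KE + m₀c² = 478.0 + 105.7 = 583.7 MeV.
(pc)² = E² − (m₀c²)² = (583.7)² − (105.7)² = 3.295 × 10⁵ MeV², so pc = 574.0 MeV.
λ = hc/(pc) = 1240 MeV·fm / 574.0 MeV = 2.16 fm.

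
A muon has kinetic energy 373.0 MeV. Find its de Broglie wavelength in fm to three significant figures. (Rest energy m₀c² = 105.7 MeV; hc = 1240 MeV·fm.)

λ = 2.66 fm

Total energy E = KE + m₀c² = 373.0 + 105.7 = 478.7 MeV.
(pc)² = E² − (m₀c²)² = (478.7)² − (105.7)² = 2.180 × 10⁵ MeV², so pc = 466.9 MeV.
λ = hc/(pc) = 1240 MeV·fm / 466.9 MeV = 2.66 fm.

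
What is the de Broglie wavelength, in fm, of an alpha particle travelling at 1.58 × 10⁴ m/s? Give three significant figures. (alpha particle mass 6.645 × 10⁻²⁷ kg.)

p = mv = 6.645 × 10⁻²⁷ × 1.58 × 10⁴ = 1.050 × 10⁻²² kg·m/s.
λ = h/p = 6.626 × 10⁻³⁴ / 1.050 × 10⁻²² = 6.31 × 10⁻¹² m = 6310 fm.

λ = 6310 fm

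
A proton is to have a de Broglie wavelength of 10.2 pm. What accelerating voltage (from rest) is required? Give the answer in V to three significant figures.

V = 7.87 V

p = h/λ = 6.626 × 10⁻³⁴ / 1.020 × 10⁻¹¹ = 6.496 × 10⁻²³ kg·m/s.
KE = p²/(2m) = 1.261 × 10⁻¹⁸ J.
V = KE/e = 1.261 × 10⁻¹⁸ / (1.602 × 10⁻¹⁹) = 7.87 V.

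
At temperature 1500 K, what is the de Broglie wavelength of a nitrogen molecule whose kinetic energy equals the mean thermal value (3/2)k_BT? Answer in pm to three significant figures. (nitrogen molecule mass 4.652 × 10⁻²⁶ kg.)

λ = 12.3 pm

KE = (3/2)k_BT = 1.5 × 1.381 × 10⁻²³ × 1500 = 3.107 × 10⁻²⁰ J.
p = √(2mKE) = √(2 × 4.652 × 10⁻²⁶ × 3.107 × 10⁻²⁰) = 5.377 × 10⁻²³ kg·m/s.
λ = h/p = 1.23 × 10⁻¹¹ m = 12.3 pm.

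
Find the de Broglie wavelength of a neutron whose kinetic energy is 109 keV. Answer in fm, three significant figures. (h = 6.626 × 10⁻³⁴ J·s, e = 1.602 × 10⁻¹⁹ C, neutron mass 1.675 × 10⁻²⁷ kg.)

KE = 109 keV = 1.746 × 10⁻¹⁴ J.
p = √(2mKE) = √(2 × 1.675 × 10⁻²⁷ × 1.746 × 10⁻¹⁴) = 7.648 × 10⁻²¹ kg·m/s.
λ = h/p = 6.626 × 10⁻³⁴ / 7.648 × 10⁻²¹ = 8.66 × 10⁻¹⁴ m = 86.6 fm.

λ = 86.6 fm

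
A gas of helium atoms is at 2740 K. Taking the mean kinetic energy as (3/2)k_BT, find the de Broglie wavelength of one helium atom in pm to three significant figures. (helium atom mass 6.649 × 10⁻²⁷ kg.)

λ = 24.1 pm

KE = (3/2)k_BT = 1.5 × 1.381 × 10⁻²³ × 2740 = 5.676 × 10⁻²⁰ J.
p = √(2mKE) = √(2 × 6.649 × 10⁻²⁷ × 5.676 × 10⁻²⁰) = 2.747 × 10⁻²³ kg·m/s.
λ = h/p = 2.41 × 10⁻¹¹ m = 24.1 pm.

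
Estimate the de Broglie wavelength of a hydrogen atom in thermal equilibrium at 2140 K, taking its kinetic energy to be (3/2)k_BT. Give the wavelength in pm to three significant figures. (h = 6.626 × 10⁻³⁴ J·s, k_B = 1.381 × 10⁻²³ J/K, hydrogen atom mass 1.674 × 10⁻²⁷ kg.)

λ = 54.4 pm

KE = (3/2)k_BT = 1.5 × 1.381 × 10⁻²³ × 2140 = 4.433 × 10⁻²⁰ J.
p = √(2mKE) = √(2 × 1.674 × 10⁻²⁷ × 4.433 × 10⁻²⁰) = 1.218 × 10⁻²³ kg·m/s.
λ = h/p = 5.44 × 10⁻¹¹ m = 54.4 pm.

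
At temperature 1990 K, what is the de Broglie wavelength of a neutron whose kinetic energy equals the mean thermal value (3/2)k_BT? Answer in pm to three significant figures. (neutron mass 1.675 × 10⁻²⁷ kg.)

λ = 56.4 pm

KE = (3/2)k_BT = 1.5 × 1.381 × 10⁻²³ × 1990 = 4.122 × 10⁻²⁰ J.
p = √(2mKE) = √(2 × 1.675 × 10⁻²⁷ × 4.122 × 10⁻²⁰) = 1.175 × 10⁻²³ kg·m/s.
λ = h/p = 5.64 × 10⁻¹¹ m = 56.4 pm.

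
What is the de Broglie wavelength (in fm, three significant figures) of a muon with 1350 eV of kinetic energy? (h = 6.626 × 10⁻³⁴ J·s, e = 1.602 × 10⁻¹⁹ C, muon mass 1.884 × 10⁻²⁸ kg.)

λ = 2320 fm

KE = 1350 eV = 2.163 × 10⁻¹⁶ J.
p = √(2mKE) = √(2 × 1.884 × 10⁻²⁸ × 2.163 × 10⁻¹⁶) = 2.855 × 10⁻²² kg·m/s.
λ = h/p = 6.626 × 10⁻³⁴ / 2.855 × 10⁻²² = 2.32 × 10⁻¹² m = 2320 fm.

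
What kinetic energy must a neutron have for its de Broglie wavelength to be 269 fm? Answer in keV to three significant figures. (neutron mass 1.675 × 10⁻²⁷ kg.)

p = h/λ = 6.626 × 10⁻³⁴ / 2.690 × 10⁻¹³ = 2.463 × 10⁻²¹ kg·m/s.
KE = p²/(2m) = (2.463 × 10⁻²¹)² / (2 × 1.675 × 10⁻²⁷) = 1.811 × 10⁻¹⁵ J = 11.3 keV.

KE = 11.3 keV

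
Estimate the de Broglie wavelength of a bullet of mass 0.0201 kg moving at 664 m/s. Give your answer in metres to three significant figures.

p = mv = 0.0201 × 664 = 1.335 × 10¹ kg·m/s.
λ = h/p = 6.626 × 10⁻³⁴ / 1.335 × 10¹ = 4.96 × 10⁻³⁵ m.

λ = 4.96 × 10⁻³⁵ m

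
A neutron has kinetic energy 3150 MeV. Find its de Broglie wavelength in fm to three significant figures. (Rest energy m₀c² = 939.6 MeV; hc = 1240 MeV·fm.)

Total energy E = KE + m₀c² = 3150 + 939.6 = 4089.6 MeV.
(pc)² = E² − (m₀c²)² = (4089.6)² − (939.6)² = 1.584 × 10⁷ MeV², so pc = 3980 MeV.
λ = hc/(pc) = 1240 MeV·fm / 3980 MeV = 0.312 fm.

λ = 0.312 fm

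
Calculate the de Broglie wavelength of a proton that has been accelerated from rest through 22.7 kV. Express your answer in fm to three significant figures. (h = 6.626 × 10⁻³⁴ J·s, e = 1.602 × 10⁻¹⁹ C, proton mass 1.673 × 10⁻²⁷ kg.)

KE = eV = 1.602 × 10⁻¹⁹ × 2.270 × 10⁴ = 3.637 × 10⁻¹⁵ J.
p = √(2mKE) = √(2 × 1.673 × 10⁻²⁷ × 3.637 × 10⁻¹⁵) = 3.488 × 10⁻²¹ kg·m/s.
λ = h/p = 6.626 × 10⁻³⁴ / 3.488 × 10⁻²¹ = 1.90 × 10⁻¹³ m = 190 fm.

λ = 190 fm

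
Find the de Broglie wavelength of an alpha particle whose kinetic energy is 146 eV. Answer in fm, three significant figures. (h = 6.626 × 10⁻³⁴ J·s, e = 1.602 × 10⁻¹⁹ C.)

λ = 1190 fm

KE = 146 eV = 2.339 × 10⁻¹⁷ J.
p = √(2mKE) = √(2 × 6.645 × 10⁻²⁷ × 2.339 × 10⁻¹⁷) = 5.575 × 10⁻²² kg·m/s.
λ = h/p = 6.626 × 10⁻³⁴ / 5.575 × 10⁻²² = 1.19 × 10⁻¹² m = 1190 fm.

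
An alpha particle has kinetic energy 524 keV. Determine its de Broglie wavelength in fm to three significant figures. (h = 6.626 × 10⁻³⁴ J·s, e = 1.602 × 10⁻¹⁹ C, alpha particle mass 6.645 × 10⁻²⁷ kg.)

λ = 19.8 fm

KE = 524 keV = 8.394 × 10⁻¹⁴ J.
p = √(2mKE) = √(2 × 6.645 × 10⁻²⁷ × 8.394 × 10⁻¹⁴) = 3.340 × 10⁻²⁰ kg·m/s.
λ = h/p = 6.626 × 10⁻³⁴ / 3.340 × 10⁻²⁰ = 1.98 × 10⁻¹⁴ m = 19.8 fm.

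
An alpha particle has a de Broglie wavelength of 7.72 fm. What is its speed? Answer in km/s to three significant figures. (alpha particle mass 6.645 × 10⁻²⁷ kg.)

p = h/λ = 6.626 × 10⁻³⁴ / 7.720 × 10⁻¹⁵ = 8.583 × 10⁻²⁰ kg·m/s.
v = p/m = 8.583 × 10⁻²⁰ / 6.645 × 10⁻²⁷ = 1.29 × 10⁷ m/s = 1.29 × 10⁴ km/s.

v = 1.29 × 10⁴ km/s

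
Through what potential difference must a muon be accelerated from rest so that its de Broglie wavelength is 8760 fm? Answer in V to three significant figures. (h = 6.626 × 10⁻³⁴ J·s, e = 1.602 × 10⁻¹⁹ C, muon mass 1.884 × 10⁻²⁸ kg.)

p = h/λ = 6.626 × 10⁻³⁴ / 8.760 × 10⁻¹² = 7.564 × 10⁻²³ kg·m/s.
KE = p²/(2m) = 1.518 × 10⁻¹⁷ J.
V = KE/e = 1.518 × 10⁻¹⁷ / (1.602 × 10⁻¹⁹) = 94.8 V.

V = 94.8 V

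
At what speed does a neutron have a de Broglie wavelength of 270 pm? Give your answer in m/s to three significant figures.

p = h/λ = 6.626 × 10⁻³⁴ / 2.700 × 10⁻¹⁰ = 2.454 × 10⁻²⁴ kg·m/s.
v = p/m = 2.454 × 10⁻²⁴ / 1.675 × 10⁻²⁷ = 1.47 × 10³ m/s = 1470 m/s.

v = 1470 m/s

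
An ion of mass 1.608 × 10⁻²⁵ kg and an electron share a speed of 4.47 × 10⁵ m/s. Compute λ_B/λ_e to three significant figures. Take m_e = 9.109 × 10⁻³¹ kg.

λ_B/λ_e = 5.66 × 10⁻⁶

At fixed v, p = mv so λ = h/(mv) ∝ 1/m.
λ_B/λ_e = m_e/m_B = 9.109 × 10⁻³¹/1.608 × 10⁻²⁵ = 5.66 × 10⁻⁶.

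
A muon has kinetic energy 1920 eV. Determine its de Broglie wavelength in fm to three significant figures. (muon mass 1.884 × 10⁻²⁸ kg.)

KE = 1920 eV = 3.076 × 10⁻¹⁶ J.
p = √(2mKE) = √(2 × 1.884 × 10⁻²⁸ × 3.076 × 10⁻¹⁶) = 3.404 × 10⁻²² kg·m/s.
λ = h/p = 6.626 × 10⁻³⁴ / 3.404 × 10⁻²² = 1.95 × 10⁻¹² m = 1950 fm.

λ = 1950 fm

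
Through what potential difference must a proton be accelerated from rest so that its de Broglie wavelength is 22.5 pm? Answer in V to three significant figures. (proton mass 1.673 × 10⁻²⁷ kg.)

p = h/λ = 6.626 × 10⁻³⁴ / 2.250 × 10⁻¹¹ = 2.945 × 10⁻²³ kg·m/s.
KE = p²/(2m) = 2.592 × 10⁻¹⁹ J.
V = KE/e = 2.592 × 10⁻¹⁹ / (1.602 × 10⁻¹⁹) = 1.62 V.

V = 1.62 V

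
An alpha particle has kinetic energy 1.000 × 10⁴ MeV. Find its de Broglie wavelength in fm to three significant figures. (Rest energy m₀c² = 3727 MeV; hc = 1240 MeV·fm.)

Total energy E = KE + m₀c² = 1.000 × 10⁴ + 3727 = 13727 MeV.
(pc)² = E² − (m₀c²)² = (13727)² − (3727)² = 1.745 × 10⁸ MeV², so pc = 1.321 × 10⁴ MeV.
λ = hc/(pc) = 1240 MeV·fm / 1.321 × 10⁴ MeV = 0.0939 fm.

λ = 0.0939 fm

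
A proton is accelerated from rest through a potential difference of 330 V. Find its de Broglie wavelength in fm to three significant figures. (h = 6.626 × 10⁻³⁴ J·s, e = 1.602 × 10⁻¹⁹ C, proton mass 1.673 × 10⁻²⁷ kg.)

λ = 1580 fm

KE = eV = 1.602 × 10⁻¹⁹ × 330.0 = 5.287 × 10⁻¹⁷ J.
p = √(2mKE) = √(2 × 1.673 × 10⁻²⁷ × 5.287 × 10⁻¹⁷) = 4.206 × 10⁻²² kg·m/s.
λ = h/p = 6.626 × 10⁻³⁴ / 4.206 × 10⁻²² = 1.58 × 10⁻¹² m = 1580 fm.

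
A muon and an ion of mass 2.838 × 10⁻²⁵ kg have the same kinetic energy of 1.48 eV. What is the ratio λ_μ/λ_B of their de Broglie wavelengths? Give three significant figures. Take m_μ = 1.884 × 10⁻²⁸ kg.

At fixed KE, p = √(2mKE) so λ = h/p ∝ 1/√m.
λ_μ/λ_B = √(m_B/m_μ) = √(2.838 × 10⁻²⁵/1.884 × 10⁻²⁸) = √(1506) = 38.8.

λ_μ/λ_B = 38.8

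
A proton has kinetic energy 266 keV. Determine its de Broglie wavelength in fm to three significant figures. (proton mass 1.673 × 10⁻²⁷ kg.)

KE = 266 keV = 4.261 × 10⁻¹⁴ J.
p = √(2mKE) = √(2 × 1.673 × 10⁻²⁷ × 4.261 × 10⁻¹⁴) = 1.194 × 10⁻²⁰ kg·m/s.
λ = h/p = 6.626 × 10⁻³⁴ / 1.194 × 10⁻²⁰ = 5.55 × 10⁻¹⁴ m = 55.5 fm.

λ = 55.5 fm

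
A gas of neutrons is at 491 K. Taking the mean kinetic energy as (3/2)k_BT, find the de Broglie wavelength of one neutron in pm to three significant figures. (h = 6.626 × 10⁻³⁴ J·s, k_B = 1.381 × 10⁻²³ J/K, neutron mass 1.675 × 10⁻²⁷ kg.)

KE = (3/2)k_BT = 1.5 × 1.381 × 10⁻²³ × 491 = 1.017 × 10⁻²⁰ J.
p = √(2mKE) = √(2 × 1.675 × 10⁻²⁷ × 1.017 × 10⁻²⁰) = 5.837 × 10⁻²⁴ kg·m/s.
λ = h/p = 1.14 × 10⁻¹⁰ m = 114 pm.

λ = 114 pm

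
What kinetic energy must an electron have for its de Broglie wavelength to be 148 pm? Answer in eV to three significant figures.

p = h/λ = 6.626 × 10⁻³⁴ / 1.480 × 10⁻¹⁰ = 4.477 × 10⁻²⁴ kg·m/s.
KE = p²/(2m) = (4.477 × 10⁻²⁴)² / (2 × 9.109 × 10⁻³¹) = 1.100 × 10⁻¹⁷ J = 68.7 eV.

KE = 68.7 eV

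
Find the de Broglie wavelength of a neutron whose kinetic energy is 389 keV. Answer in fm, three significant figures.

λ = 45.9 fm

KE = 389 keV = 6.232 × 10⁻¹⁴ J.
p = √(2mKE) = √(2 × 1.675 × 10⁻²⁷ × 6.232 × 10⁻¹⁴) = 1.445 × 10⁻²⁰ kg·m/s.
λ = h/p = 6.626 × 10⁻³⁴ / 1.445 × 10⁻²⁰ = 4.59 × 10⁻¹⁴ m = 45.9 fm.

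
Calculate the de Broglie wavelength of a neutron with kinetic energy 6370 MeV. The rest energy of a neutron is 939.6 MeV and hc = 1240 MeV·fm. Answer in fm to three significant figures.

λ = 0.171 fm

Total energy E = KE + m₀c² = 6370 + 939.6 = 7309.6 MeV.
(pc)² = E² − (m₀c²)² = (7309.6)² − (939.6)² = 5.255 × 10⁷ MeV², so pc = 7249 MeV.
λ = hc/(pc) = 1240 MeV·fm / 7249 MeV = 0.171 fm.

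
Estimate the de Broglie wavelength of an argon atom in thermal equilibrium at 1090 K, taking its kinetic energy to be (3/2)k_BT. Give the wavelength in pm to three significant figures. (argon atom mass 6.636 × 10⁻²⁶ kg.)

KE = (3/2)k_BT = 1.5 × 1.381 × 10⁻²³ × 1090 = 2.258 × 10⁻²⁰ J.
p = √(2mKE) = √(2 × 6.636 × 10⁻²⁶ × 2.258 × 10⁻²⁰) = 5.474 × 10⁻²³ kg·m/s.
λ = h/p = 1.21 × 10⁻¹¹ m = 12.1 pm.

λ = 12.1 pm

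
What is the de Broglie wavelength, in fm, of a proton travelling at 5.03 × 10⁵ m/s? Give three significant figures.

λ = 787 fm

p = mv = 1.673 × 10⁻²⁷ × 5.03 × 10⁵ = 8.415 × 10⁻²² kg·m/s.
λ = h/p = 6.626 × 10⁻³⁴ / 8.415 × 10⁻²² = 7.87 × 10⁻¹³ m = 787 fm.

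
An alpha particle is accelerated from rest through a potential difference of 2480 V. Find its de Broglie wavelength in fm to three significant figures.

λ = 204 fm

KE = 2eV = 2 × 1.602 × 10⁻¹⁹ × 2480 = 7.946 × 10⁻¹⁶ J.
p = √(2mKE) = √(2 × 6.645 × 10⁻²⁷ × 7.946 × 10⁻¹⁶) = 3.250 × 10⁻²¹ kg·m/s.
λ = h/p = 6.626 × 10⁻³⁴ / 3.250 × 10⁻²¹ = 2.04 × 10⁻¹³ m = 204 fm.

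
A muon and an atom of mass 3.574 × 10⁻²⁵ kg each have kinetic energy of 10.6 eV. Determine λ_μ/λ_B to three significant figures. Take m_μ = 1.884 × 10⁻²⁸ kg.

At fixed KE, p = √(2mKE) so λ = h/p ∝ 1/√m.
λ_μ/λ_B = √(m_B/m_μ) = √(3.574 × 10⁻²⁵/1.884 × 10⁻²⁸) = √(1897) = 43.6.

λ_μ/λ_B = 43.6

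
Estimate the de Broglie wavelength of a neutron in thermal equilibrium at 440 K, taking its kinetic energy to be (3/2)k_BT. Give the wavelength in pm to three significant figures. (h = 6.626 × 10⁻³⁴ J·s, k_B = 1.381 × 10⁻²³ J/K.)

KE = (3/2)k_BT = 1.5 × 1.381 × 10⁻²³ × 440 = 9.115 × 10⁻²¹ J.
p = √(2mKE) = √(2 × 1.675 × 10⁻²⁷ × 9.115 × 10⁻²¹) = 5.526 × 10⁻²⁴ kg·m/s.
λ = h/p = 1.20 × 10⁻¹⁰ m = 120 pm.

λ = 120 pm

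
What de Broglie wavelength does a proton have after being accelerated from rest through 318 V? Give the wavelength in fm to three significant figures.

KE = eV = 1.602 × 10⁻¹⁹ × 318.0 = 5.094 × 10⁻¹⁷ J.
p = √(2mKE) = √(2 × 1.673 × 10⁻²⁷ × 5.094 × 10⁻¹⁷) = 4.129 × 10⁻²² kg·m/s.
λ = h/p = 6.626 × 10⁻³⁴ / 4.129 × 10⁻²² = 1.60 × 10⁻¹² m = 1600 fm.

λ = 1600 fm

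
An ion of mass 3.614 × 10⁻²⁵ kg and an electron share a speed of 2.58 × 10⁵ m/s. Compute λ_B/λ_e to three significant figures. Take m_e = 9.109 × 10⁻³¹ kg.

λ_B/λ_e = 2.52 × 10⁻⁶

At fixed v, p = mv so λ = h/(mv) ∝ 1/m.
λ_B/λ_e = m_e/m_B = 9.109 × 10⁻³¹/3.614 × 10⁻²⁵ = 2.52 × 10⁻⁶.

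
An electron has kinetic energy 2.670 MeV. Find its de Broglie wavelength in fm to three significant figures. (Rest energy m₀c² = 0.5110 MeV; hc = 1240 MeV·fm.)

λ = 395 fm

Total energy E = KE + m₀c² = 2.670 + 0.5110 = 3.1810 MeV.
(pc)² = E² − (m₀c²)² = (3.1810)² − (0.5110)² = 9.858 MeV², so pc = 3.140 MeV.
λ = hc/(pc) = 1240 MeV·fm / 3.140 MeV = 395 fm.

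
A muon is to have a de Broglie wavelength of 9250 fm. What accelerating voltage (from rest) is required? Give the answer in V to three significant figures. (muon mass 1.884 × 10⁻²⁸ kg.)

p = h/λ = 6.626 × 10⁻³⁴ / 9.250 × 10⁻¹² = 7.163 × 10⁻²³ kg·m/s.
KE = p²/(2m) = 1.362 × 10⁻¹⁷ J.
V = KE/e = 1.362 × 10⁻¹⁷ / (1.602 × 10⁻¹⁹) = 85.0 V.

V = 85.0 V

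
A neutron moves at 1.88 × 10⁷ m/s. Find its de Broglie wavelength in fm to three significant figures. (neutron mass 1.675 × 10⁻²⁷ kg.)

λ = 21.0 fm

p = mv = 1.675 × 10⁻²⁷ × 1.88 × 10⁷ = 3.149 × 10⁻²⁰ kg·m/s.
λ = h/p = 6.626 × 10⁻³⁴ / 3.149 × 10⁻²⁰ = 2.10 × 10⁻¹⁴ m = 21.0 fm.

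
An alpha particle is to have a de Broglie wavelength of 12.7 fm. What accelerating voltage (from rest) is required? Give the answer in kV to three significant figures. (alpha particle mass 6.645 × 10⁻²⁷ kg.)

p = h/λ = 6.626 × 10⁻³⁴ / 1.270 × 10⁻¹⁴ = 5.217 × 10⁻²⁰ kg·m/s.
KE = p²/(2m) = 2.048 × 10⁻¹³ J.
V = KE/2e = 2.048 × 10⁻¹³ / (2 × 1.602 × 10⁻¹⁹) = 639 kV.

V = 639 kV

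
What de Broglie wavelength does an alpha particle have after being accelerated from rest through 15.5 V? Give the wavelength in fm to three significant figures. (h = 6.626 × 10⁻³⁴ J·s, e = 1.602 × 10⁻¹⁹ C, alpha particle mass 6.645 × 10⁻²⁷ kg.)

KE = 2eV = 2 × 1.602 × 10⁻¹⁹ × 15.50 = 4.966 × 10⁻¹⁸ J.
p = √(2mKE) = √(2 × 6.645 × 10⁻²⁷ × 4.966 × 10⁻¹⁸) = 2.569 × 10⁻²² kg·m/s.
λ = h/p = 6.626 × 10⁻³⁴ / 2.569 × 10⁻²² = 2.58 × 10⁻¹² m = 2580 fm.

λ = 2580 fm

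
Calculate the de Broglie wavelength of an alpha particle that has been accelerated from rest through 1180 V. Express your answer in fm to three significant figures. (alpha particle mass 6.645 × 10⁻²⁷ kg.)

λ = 296 fm

KE = 2eV = 2 × 1.602 × 10⁻¹⁹ × 1180 = 3.781 × 10⁻¹⁶ J.
p = √(2mKE) = √(2 × 6.645 × 10⁻²⁷ × 3.781 × 10⁻¹⁶) = 2.242 × 10⁻²¹ kg·m/s.
λ = h/p = 6.626 × 10⁻³⁴ / 2.242 × 10⁻²¹ = 2.96 × 10⁻¹³ m = 296 fm.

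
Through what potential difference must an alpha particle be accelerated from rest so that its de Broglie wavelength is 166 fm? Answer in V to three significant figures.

V = 3740 V

p = h/λ = 6.626 × 10⁻³⁴ / 1.660 × 10⁻¹³ = 3.992 × 10⁻²¹ kg·m/s.
KE = p²/(2m) = 1.199 × 10⁻¹⁵ J.
V = KE/2e = 1.199 × 10⁻¹⁵ / (2 × 1.602 × 10⁻¹⁹) = 3740 V.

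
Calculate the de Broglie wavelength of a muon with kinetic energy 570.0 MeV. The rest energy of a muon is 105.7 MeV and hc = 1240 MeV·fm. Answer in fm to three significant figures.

λ = 1.86 fm

Total energy E = KE + m₀c² = 570.0 + 105.7 = 675.7 MeV.
(pc)² = E² − (m₀c²)² = (675.7)² − (105.7)² = 4.454 × 10⁵ MeV², so pc = 667.4 MeV.
λ = hc/(pc) = 1240 MeV·fm / 667.4 MeV = 1.86 fm.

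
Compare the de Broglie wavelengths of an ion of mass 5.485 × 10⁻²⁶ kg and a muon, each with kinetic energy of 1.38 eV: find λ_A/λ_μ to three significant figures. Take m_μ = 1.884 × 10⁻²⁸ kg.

λ_A/λ_μ = 0.0586

At fixed KE, p = √(2mKE) so λ = h/p ∝ 1/√m.
λ_A/λ_μ = √(m_μ/m_A) = √(1.884 × 10⁻²⁸/5.485 × 10⁻²⁶) = √(3.435 × 10⁻³) = 0.0586.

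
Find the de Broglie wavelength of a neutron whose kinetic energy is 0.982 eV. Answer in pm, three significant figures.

λ = 28.9 pm

KE = 0.982 eV = 1.573 × 10⁻¹⁹ J.
p = √(2mKE) = √(2 × 1.675 × 10⁻²⁷ × 1.573 × 10⁻¹⁹) = 2.296 × 10⁻²³ kg·m/s.
λ = h/p = 6.626 × 10⁻³⁴ / 2.296 × 10⁻²³ = 2.89 × 10⁻¹¹ m = 28.9 pm.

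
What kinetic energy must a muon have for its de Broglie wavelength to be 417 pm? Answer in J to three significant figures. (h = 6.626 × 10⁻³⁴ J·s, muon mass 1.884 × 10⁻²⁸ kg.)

KE = 6.70 × 10⁻²¹ J

p = h/λ = 6.626 × 10⁻³⁴ / 4.170 × 10⁻¹⁰ = 1.589 × 10⁻²⁴ kg·m/s.
KE = p²/(2m) = (1.589 × 10⁻²⁴)² / (2 × 1.884 × 10⁻²⁸) = 6.701 × 10⁻²¹ J = 6.70 × 10⁻²¹ J.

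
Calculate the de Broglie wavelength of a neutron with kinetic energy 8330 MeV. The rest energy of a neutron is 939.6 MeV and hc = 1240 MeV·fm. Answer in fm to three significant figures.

Total energy E = KE + m₀c² = 8330 + 939.6 = 9269.6 MeV.
(pc)² = E² − (m₀c²)² = (9269.6)² − (939.6)² = 8.504 × 10⁷ MeV², so pc = 9222 MeV.
λ = hc/(pc) = 1240 MeV·fm / 9222 MeV = 0.134 fm.

λ = 0.134 fm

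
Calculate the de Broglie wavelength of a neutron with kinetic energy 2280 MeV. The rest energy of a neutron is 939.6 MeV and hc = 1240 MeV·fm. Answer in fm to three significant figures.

λ = 0.403 fm

Total energy E = KE + m₀c² = 2280 + 939.6 = 3219.6 MeV.
(pc)² = E² − (m₀c²)² = (3219.6)² − (939.6)² = 9.483 × 10⁶ MeV², so pc = 3079 MeV.
λ = hc/(pc) = 1240 MeV·fm / 3079 MeV = 0.403 fm.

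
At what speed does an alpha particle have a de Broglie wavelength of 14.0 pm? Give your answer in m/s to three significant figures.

p = h/λ = 6.626 × 10⁻³⁴ / 1.400 × 10⁻¹¹ = 4.733 × 10⁻²³ kg·m/s.
v = p/m = 4.733 × 10⁻²³ / 6.645 × 10⁻²⁷ = 7.12 × 10³ m/s = 7120 m/s.

v = 7120 m/s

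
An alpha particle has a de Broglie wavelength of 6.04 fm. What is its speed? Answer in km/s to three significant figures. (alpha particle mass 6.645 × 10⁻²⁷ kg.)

p = h/λ = 6.626 × 10⁻³⁴ / 6.040 × 10⁻¹⁵ = 1.097 × 10⁻¹⁹ kg·m/s.
v = p/m = 1.097 × 10⁻¹⁹ / 6.645 × 10⁻²⁷ = 1.65 × 10⁷ m/s = 1.65 × 10⁴ km/s.

v = 1.65 × 10⁴ km/s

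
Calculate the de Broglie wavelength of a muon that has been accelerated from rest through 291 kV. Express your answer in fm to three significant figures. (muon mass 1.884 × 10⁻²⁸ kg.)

KE = eV = 1.602 × 10⁻¹⁹ × 2.910 × 10⁵ = 4.662 × 10⁻¹⁴ J.
p = √(2mKE) = √(2 × 1.884 × 10⁻²⁸ × 4.662 × 10⁻¹⁴) = 4.191 × 10⁻²¹ kg·m/s.
λ = h/p = 6.626 × 10⁻³⁴ / 4.191 × 10⁻²¹ = 1.58 × 10⁻¹³ m = 158 fm.

λ = 158 fm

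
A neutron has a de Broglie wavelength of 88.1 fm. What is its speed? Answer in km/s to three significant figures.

v = 4490 km/s

p = h/λ = 6.626 × 10⁻³⁴ / 8.810 × 10⁻¹⁴ = 7.521 × 10⁻²¹ kg·m/s.
v = p/m = 7.521 × 10⁻²¹ / 1.675 × 10⁻²⁷ = 4.49 × 10⁶ m/s = 4490 km/s.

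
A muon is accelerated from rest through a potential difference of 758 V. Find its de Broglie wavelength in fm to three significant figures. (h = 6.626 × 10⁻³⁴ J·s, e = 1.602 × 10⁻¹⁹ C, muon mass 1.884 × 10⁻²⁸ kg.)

λ = 3100 fm

KE = eV = 1.602 × 10⁻¹⁹ × 758.0 = 1.214 × 10⁻¹⁶ J.
p = √(2mKE) = √(2 × 1.884 × 10⁻²⁸ × 1.214 × 10⁻¹⁶) = 2.139 × 10⁻²² kg·m/s.
λ = h/p = 6.626 × 10⁻³⁴ / 2.139 × 10⁻²² = 3.10 × 10⁻¹² m = 3100 fm.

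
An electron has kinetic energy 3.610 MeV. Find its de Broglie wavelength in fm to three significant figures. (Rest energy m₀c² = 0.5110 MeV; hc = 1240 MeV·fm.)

λ = 303 fm

Total energy E = KE + m₀c² = 3.610 + 0.5110 = 4.1210 MeV.
(pc)² = E² − (m₀c²)² = (4.1210)² − (0.5110)² = 16.72 MeV², so pc = 4.089 MeV.
λ = hc/(pc) = 1240 MeV·fm / 4.089 MeV = 303 fm.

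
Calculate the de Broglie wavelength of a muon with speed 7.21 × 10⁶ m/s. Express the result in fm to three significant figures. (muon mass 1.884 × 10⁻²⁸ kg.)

p = mv = 1.884 × 10⁻²⁸ × 7.21 × 10⁶ = 1.358 × 10⁻²¹ kg·m/s.
λ = h/p = 6.626 × 10⁻³⁴ / 1.358 × 10⁻²¹ = 4.88 × 10⁻¹³ m = 488 fm.

λ = 488 fm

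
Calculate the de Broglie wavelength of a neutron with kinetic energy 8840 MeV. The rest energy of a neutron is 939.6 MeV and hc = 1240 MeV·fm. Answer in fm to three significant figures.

Total energy E = KE + m₀c² = 8840 + 939.6 = 9779.6 MeV.
(pc)² = E² − (m₀c²)² = (9779.6)² − (939.6)² = 9.476 × 10⁷ MeV², so pc = 9734 MeV.
λ = hc/(pc) = 1240 MeV·fm / 9734 MeV = 0.127 fm.

λ = 0.127 fm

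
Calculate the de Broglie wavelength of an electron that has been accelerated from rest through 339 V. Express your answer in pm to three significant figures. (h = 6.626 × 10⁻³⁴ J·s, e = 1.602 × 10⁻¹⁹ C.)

KE = eV = 1.602 × 10⁻¹⁹ × 339.0 = 5.431 × 10⁻¹⁷ J.
p = √(2mKE) = √(2 × 9.109 × 10⁻³¹ × 5.431 × 10⁻¹⁷) = 9.947 × 10⁻²⁴ kg·m/s.
λ = h/p = 6.626 × 10⁻³⁴ / 9.947 × 10⁻²⁴ = 6.66 × 10⁻¹¹ m = 66.6 pm.

λ = 66.6 pm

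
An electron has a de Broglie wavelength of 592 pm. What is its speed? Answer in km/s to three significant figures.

p = h/λ = 6.626 × 10⁻³⁴ / 5.920 × 10⁻¹⁰ = 1.119 × 10⁻²⁴ kg·m/s.
v = p/m = 1.119 × 10⁻²⁴ / 9.109 × 10⁻³¹ = 1.23 × 10⁶ m/s = 1230 km/s.

v = 1230 km/s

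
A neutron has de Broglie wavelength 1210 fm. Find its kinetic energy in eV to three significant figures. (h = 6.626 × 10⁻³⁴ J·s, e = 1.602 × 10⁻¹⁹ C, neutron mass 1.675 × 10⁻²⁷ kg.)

KE = 559 eV

p = h/λ = 6.626 × 10⁻³⁴ / 1.210 × 10⁻¹² = 5.476 × 10⁻²² kg·m/s.
KE = p²/(2m) = (5.476 × 10⁻²²)² / (2 × 1.675 × 10⁻²⁷) = 8.951 × 10⁻¹⁷ J = 559 eV.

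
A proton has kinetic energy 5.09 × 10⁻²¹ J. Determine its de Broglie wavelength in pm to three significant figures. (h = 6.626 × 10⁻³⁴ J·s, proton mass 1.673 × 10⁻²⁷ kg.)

λ = 161 pm

p = √(2mKE) = √(2 × 1.673 × 10⁻²⁷ × 5.090 × 10⁻²¹) = 4.127 × 10⁻²⁴ kg·m/s.
λ = h/p = 6.626 × 10⁻³⁴ / 4.127 × 10⁻²⁴ = 1.61 × 10⁻¹⁰ m = 161 pm.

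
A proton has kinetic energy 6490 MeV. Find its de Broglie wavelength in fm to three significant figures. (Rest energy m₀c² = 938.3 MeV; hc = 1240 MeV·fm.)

Total energy E = KE + m₀c² = 6490 + 938.3 = 7428.3 MeV.
(pc)² = E² − (m₀c²)² = (7428.3)² − (938.3)² = 5.430 × 10⁷ MeV², so pc = 7369 MeV.
λ = hc/(pc) = 1240 MeV·fm / 7369 MeV = 0.168 fm.

λ = 0.168 fm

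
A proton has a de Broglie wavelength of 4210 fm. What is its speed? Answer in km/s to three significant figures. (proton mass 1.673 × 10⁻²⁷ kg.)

p = h/λ = 6.626 × 10⁻³⁴ / 4.210 × 10⁻¹² = 1.574 × 10⁻²² kg·m/s.
v = p/m = 1.574 × 10⁻²² / 1.673 × 10⁻²⁷ = 9.41 × 10⁴ m/s = 94.1 km/s.

v = 94.1 km/s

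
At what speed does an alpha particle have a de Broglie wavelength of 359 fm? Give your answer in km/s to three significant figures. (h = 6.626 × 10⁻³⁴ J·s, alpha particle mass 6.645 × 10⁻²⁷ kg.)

p = h/λ = 6.626 × 10⁻³⁴ / 3.590 × 10⁻¹³ = 1.846 × 10⁻²¹ kg·m/s.
v = p/m = 1.846 × 10⁻²¹ / 6.645 × 10⁻²⁷ = 2.78 × 10⁵ m/s = 278 km/s.

v = 278 km/s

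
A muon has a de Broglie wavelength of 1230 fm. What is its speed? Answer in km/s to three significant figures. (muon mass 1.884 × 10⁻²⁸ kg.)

v = 2860 km/s

p = h/λ = 6.626 × 10⁻³⁴ / 1.230 × 10⁻¹² = 5.387 × 10⁻²² kg·m/s.
v = p/m = 5.387 × 10⁻²² / 1.884 × 10⁻²⁸ = 2.86 × 10⁶ m/s = 2860 km/s.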